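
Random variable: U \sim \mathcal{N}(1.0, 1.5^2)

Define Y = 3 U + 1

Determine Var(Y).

For Y = aU + b: Var(Y) = a² * Var(U)
Var(U) = 1.5^2 = 2.25
Var(Y) = 3² * 2.25 = 9 * 2.25 = 20.25

20.25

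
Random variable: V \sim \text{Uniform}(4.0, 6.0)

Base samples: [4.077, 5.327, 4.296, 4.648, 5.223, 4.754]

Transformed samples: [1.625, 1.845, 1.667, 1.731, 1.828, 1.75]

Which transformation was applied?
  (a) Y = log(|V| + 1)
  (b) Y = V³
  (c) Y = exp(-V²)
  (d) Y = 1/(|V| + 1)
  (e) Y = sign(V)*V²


Checking option (a) Y = log(|V| + 1):
  V = 4.077 -> Y = 1.625 ✓
  V = 5.327 -> Y = 1.845 ✓
  V = 4.296 -> Y = 1.667 ✓
All samples match this transformation.

(a) log(|V| + 1)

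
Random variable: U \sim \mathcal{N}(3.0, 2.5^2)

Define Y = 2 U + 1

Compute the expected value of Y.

For Y = 2U + 1:
E[Y] = 2 * E[U] + 1
E[U] = 3.0 = 3
E[Y] = 2 * 3 + 1 = 7

7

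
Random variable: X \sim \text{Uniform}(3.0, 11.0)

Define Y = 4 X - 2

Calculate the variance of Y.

For Y = aX + b: Var(Y) = a² * Var(X)
Var(X) = (11 - 3)^2/12 = 5.3333333
Var(Y) = 4² * 5.3333333 = 16 * 5.3333333 = 85.333333

85.333333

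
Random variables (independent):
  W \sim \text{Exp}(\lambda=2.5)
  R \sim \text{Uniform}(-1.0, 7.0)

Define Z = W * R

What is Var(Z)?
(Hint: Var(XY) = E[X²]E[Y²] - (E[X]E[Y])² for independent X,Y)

Var(XY) = E[X²]E[Y²] - (E[X]E[Y])²
E[W] = 0.4, Var(W) = 0.16
E[R] = 3, Var(R) = 5.3333333
E[W²] = 0.16 + 0.4² = 0.32
E[R²] = 5.3333333 + 3² = 14.333333
Var(Z) = 0.32*14.333333 - (0.4*3)²
= 4.5866667 - 1.44 = 3.1466667

3.1466667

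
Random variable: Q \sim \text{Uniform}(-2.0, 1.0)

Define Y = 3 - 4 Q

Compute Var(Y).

For Y = aQ + b: Var(Y) = a² * Var(Q)
Var(Q) = (1 + 2)^2/12 = 0.75
Var(Y) = (-4)² * 0.75 = 16 * 0.75 = 12

12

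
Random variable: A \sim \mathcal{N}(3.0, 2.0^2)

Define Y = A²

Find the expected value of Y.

E[A²] = Var(A) + (E[A])² = 4 + 9 = 13

13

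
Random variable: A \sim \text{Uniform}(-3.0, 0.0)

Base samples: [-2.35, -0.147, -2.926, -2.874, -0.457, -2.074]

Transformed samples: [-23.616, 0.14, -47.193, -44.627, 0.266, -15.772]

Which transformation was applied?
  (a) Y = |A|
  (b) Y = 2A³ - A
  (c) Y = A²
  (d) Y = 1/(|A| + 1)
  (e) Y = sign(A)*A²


Checking option (b) Y = 2A³ - A:
  A = -2.35 -> Y = -23.616 ✓
  A = -0.147 -> Y = 0.14 ✓
  A = -2.926 -> Y = -47.193 ✓
All samples match this transformation.

(b) 2A³ - A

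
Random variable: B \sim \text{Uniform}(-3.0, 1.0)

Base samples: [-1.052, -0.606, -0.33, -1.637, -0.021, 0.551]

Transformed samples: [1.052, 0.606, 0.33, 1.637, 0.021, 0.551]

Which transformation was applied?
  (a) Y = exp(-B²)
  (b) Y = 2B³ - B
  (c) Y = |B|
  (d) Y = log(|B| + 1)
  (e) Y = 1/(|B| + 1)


Checking option (c) Y = |B|:
  B = -1.052 -> Y = 1.052 ✓
  B = -0.606 -> Y = 0.606 ✓
  B = -0.33 -> Y = 0.33 ✓
All samples match this transformation.

(c) |B|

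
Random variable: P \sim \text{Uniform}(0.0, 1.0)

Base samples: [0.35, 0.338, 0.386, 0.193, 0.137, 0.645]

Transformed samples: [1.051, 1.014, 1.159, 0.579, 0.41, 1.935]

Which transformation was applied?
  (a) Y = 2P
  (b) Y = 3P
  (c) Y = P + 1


Checking option (b) Y = 3P:
  P = 0.35 -> Y = 1.051 ✓
  P = 0.338 -> Y = 1.014 ✓
  P = 0.386 -> Y = 1.159 ✓
All samples match this transformation.

(b) 3P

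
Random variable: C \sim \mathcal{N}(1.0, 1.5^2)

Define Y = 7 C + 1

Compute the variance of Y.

For Y = aC + b: Var(Y) = a² * Var(C)
Var(C) = 1.5^2 = 2.25
Var(Y) = 7² * 2.25 = 49 * 2.25 = 110.25

110.25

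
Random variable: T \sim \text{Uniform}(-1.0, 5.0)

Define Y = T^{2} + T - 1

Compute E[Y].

E[Y] = 1*E[T²] + 1*E[T] - 1
E[T] = 2
E[T²] = Var(T) + (E[T])² = 3 + 4 = 7
E[Y] = 1*7 + 1*2 - 1 = 8

8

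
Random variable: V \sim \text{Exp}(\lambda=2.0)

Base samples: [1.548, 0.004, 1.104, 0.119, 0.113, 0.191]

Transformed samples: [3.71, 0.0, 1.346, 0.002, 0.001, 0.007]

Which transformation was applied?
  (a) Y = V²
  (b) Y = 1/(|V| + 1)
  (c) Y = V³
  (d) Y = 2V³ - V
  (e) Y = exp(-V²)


Checking option (c) Y = V³:
  V = 1.548 -> Y = 3.71 ✓
  V = 0.004 -> Y = 0.0 ✓
  V = 1.104 -> Y = 1.346 ✓
All samples match this transformation.

(c) V³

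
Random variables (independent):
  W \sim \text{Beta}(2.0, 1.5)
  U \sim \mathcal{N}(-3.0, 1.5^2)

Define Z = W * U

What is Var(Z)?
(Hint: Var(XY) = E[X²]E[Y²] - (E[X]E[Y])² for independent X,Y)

Var(XY) = E[X²]E[Y²] - (E[X]E[Y])²
E[W] = 0.57142857, Var(W) = 0.054421769
E[U] = -3, Var(U) = 2.25
E[W²] = 0.054421769 + 0.57142857² = 0.38095238
E[U²] = 2.25 + (-3)² = 11.25
Var(Z) = 0.38095238*11.25 - (0.57142857*(-3))²
= 4.2857143 - 2.9387755 = 1.3469388

1.3469388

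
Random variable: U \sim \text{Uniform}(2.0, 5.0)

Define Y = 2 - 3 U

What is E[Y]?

For Y = -3U + 2:
E[Y] = -3 * E[U] + 2
E[U] = (2 + 5)/2 = 3.5
E[Y] = -3 * 3.5 + 2 = -8.5

-8.5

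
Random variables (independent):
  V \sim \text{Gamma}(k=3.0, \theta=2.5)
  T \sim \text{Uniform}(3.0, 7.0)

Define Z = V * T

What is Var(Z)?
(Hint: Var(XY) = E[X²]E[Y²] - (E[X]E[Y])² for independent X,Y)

Var(XY) = E[X²]E[Y²] - (E[X]E[Y])²
E[V] = 7.5, Var(V) = 18.75
E[T] = 5, Var(T) = 1.3333333
E[V²] = 18.75 + 7.5² = 75
E[T²] = 1.3333333 + 5² = 26.333333
Var(Z) = 75*26.333333 - (7.5*5)²
= 1975 - 1406.25 = 568.75

568.75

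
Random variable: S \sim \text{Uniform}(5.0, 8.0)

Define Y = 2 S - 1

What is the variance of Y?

For Y = aS + b: Var(Y) = a² * Var(S)
Var(S) = (8 - 5)^2/12 = 0.75
Var(Y) = 2² * 0.75 = 4 * 0.75 = 3

3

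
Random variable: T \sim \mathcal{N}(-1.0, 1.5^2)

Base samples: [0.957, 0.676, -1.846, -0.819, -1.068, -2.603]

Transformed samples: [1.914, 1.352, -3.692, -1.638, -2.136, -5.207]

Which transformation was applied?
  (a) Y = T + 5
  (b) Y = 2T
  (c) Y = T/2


Checking option (b) Y = 2T:
  T = 0.957 -> Y = 1.914 ✓
  T = 0.676 -> Y = 1.352 ✓
  T = -1.846 -> Y = -3.692 ✓
All samples match this transformation.

(b) 2T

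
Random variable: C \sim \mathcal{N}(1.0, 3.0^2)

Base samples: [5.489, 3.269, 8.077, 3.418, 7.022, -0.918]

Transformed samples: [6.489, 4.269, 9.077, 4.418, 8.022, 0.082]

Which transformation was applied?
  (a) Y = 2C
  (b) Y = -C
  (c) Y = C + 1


Checking option (c) Y = C + 1:
  C = 5.489 -> Y = 6.489 ✓
  C = 3.269 -> Y = 4.269 ✓
  C = 8.077 -> Y = 9.077 ✓
All samples match this transformation.

(c) C + 1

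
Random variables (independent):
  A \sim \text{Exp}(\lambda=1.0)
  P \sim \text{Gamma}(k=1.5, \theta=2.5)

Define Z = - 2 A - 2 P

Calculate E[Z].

E[Z] = -2*E[A] - 2*E[P]
E[A] = 1
E[P] = 3.75
E[Z] = -2*1 - 2*3.75 = -9.5

-9.5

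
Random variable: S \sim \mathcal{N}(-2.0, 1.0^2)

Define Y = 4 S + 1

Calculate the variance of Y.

For Y = aS + b: Var(Y) = a² * Var(S)
Var(S) = 1.0^2 = 1
Var(Y) = 4² * 1 = 16 * 1 = 16

16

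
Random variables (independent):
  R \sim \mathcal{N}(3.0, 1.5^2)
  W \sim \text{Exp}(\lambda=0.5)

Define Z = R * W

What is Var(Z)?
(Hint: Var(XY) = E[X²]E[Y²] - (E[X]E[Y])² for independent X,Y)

Var(XY) = E[X²]E[Y²] - (E[X]E[Y])²
E[R] = 3, Var(R) = 2.25
E[W] = 2, Var(W) = 4
E[R²] = 2.25 + 3² = 11.25
E[W²] = 4 + 2² = 8
Var(Z) = 11.25*8 - (3*2)²
= 90 - 36 = 54

54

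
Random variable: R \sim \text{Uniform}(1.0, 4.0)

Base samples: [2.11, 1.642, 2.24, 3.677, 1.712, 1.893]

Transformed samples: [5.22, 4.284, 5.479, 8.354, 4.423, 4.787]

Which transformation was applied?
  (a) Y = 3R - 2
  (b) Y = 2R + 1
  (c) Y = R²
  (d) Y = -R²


Checking option (b) Y = 2R + 1:
  R = 2.11 -> Y = 5.22 ✓
  R = 1.642 -> Y = 4.284 ✓
  R = 2.24 -> Y = 5.479 ✓
All samples match this transformation.

(b) 2R + 1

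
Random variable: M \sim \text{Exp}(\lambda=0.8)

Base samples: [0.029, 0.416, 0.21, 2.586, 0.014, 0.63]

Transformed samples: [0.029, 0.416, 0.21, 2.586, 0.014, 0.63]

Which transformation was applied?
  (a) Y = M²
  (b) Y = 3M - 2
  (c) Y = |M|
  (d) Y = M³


Checking option (c) Y = |M|:
  M = 0.029 -> Y = 0.029 ✓
  M = 0.416 -> Y = 0.416 ✓
  M = 0.21 -> Y = 0.21 ✓
All samples match this transformation.

(c) |M|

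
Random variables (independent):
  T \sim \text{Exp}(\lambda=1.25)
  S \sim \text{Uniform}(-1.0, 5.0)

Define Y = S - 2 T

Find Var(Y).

For independent RVs: Var(aX + bY) = a²Var(X) + b²Var(Y)
Var(T) = 0.64
Var(S) = 3
Var(Y) = (-2)²*0.64 + 1²*3
= 4*0.64 + 1*3 = 5.56

5.56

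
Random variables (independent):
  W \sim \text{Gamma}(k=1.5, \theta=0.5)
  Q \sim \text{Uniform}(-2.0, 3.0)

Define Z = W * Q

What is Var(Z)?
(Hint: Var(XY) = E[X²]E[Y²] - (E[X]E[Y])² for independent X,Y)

Var(XY) = E[X²]E[Y²] - (E[X]E[Y])²
E[W] = 0.75, Var(W) = 0.375
E[Q] = 0.5, Var(Q) = 2.0833333
E[W²] = 0.375 + 0.75² = 0.9375
E[Q²] = 2.0833333 + 0.5² = 2.3333333
Var(Z) = 0.9375*2.3333333 - (0.75*0.5)²
= 2.1875 - 0.140625 = 2.046875

2.046875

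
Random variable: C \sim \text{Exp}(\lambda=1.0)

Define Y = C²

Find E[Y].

E[C²] = Var(C) + (E[C])² = 1 + 1 = 2

2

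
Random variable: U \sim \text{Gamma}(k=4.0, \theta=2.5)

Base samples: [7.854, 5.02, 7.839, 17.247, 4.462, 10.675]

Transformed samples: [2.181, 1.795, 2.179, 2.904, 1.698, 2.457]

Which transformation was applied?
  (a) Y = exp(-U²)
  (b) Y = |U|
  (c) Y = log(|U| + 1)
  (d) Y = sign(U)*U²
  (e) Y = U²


Checking option (c) Y = log(|U| + 1):
  U = 7.854 -> Y = 2.181 ✓
  U = 5.02 -> Y = 1.795 ✓
  U = 7.839 -> Y = 2.179 ✓
All samples match this transformation.

(c) log(|U| + 1)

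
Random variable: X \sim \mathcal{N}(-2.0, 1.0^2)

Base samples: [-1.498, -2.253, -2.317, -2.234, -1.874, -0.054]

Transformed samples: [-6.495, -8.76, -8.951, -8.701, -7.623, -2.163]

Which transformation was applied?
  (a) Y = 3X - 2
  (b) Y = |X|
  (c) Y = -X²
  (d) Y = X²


Checking option (a) Y = 3X - 2:
  X = -1.498 -> Y = -6.495 ✓
  X = -2.253 -> Y = -8.76 ✓
  X = -2.317 -> Y = -8.951 ✓
All samples match this transformation.

(a) 3X - 2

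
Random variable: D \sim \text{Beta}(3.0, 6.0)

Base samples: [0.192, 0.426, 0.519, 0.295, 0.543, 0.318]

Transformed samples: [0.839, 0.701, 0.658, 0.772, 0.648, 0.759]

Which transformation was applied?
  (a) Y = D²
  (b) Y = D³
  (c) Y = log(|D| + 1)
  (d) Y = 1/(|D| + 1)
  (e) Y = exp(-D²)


Checking option (d) Y = 1/(|D| + 1):
  D = 0.192 -> Y = 0.839 ✓
  D = 0.426 -> Y = 0.701 ✓
  D = 0.519 -> Y = 0.658 ✓
All samples match this transformation.

(d) 1/(|D| + 1)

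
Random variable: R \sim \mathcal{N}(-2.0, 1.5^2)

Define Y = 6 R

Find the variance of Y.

For Y = aR + b: Var(Y) = a² * Var(R)
Var(R) = 1.5^2 = 2.25
Var(Y) = 6² * 2.25 = 36 * 2.25 = 81

81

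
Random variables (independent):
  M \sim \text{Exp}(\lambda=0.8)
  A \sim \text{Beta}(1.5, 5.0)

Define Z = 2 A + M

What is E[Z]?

E[Z] = 1*E[M] + 2*E[A]
E[M] = 1.25
E[A] = 0.23076923
E[Z] = 1*1.25 + 2*0.23076923 = 1.7115385

1.7115385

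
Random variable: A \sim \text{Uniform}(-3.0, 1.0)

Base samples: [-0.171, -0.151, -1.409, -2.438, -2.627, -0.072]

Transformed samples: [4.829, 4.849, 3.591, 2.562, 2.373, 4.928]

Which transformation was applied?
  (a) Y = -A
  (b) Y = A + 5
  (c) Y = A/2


Checking option (b) Y = A + 5:
  A = -0.171 -> Y = 4.829 ✓
  A = -0.151 -> Y = 4.849 ✓
  A = -1.409 -> Y = 3.591 ✓
All samples match this transformation.

(b) A + 5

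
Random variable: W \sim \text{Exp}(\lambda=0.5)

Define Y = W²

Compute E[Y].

E[W²] = Var(W) + (E[W])² = 4 + 4 = 8

8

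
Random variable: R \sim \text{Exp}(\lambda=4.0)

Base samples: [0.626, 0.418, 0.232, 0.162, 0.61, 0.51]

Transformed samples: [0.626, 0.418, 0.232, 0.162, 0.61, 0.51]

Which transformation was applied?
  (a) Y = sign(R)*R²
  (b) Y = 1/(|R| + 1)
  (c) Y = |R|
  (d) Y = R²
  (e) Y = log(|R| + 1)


Checking option (c) Y = |R|:
  R = 0.626 -> Y = 0.626 ✓
  R = 0.418 -> Y = 0.418 ✓
  R = 0.232 -> Y = 0.232 ✓
All samples match this transformation.

(c) |R|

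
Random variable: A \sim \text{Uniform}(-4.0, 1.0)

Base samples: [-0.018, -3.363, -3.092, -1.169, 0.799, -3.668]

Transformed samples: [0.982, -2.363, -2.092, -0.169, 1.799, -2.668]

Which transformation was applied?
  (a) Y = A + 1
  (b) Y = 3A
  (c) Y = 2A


Checking option (a) Y = A + 1:
  A = -0.018 -> Y = 0.982 ✓
  A = -3.363 -> Y = -2.363 ✓
  A = -3.092 -> Y = -2.092 ✓
All samples match this transformation.

(a) A + 1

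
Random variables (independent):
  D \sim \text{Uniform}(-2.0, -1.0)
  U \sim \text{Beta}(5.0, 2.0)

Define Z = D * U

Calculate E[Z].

For independent RVs: E[XY] = E[X]*E[Y]
E[D] = -1.5
E[U] = 0.71428571
E[Z] = -1.5 * 0.71428571 = -1.0714286

-1.0714286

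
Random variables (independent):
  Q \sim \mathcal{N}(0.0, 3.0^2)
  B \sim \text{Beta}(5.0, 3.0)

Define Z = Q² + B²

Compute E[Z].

E[Z] = E[Q²] + E[B²]
E[Q²] = Var(Q) + E[Q]² = 9 + 0 = 9
E[B²] = Var(B) + E[B]² = 0.026041667 + 0.390625 = 0.41666667
E[Z] = 9 + 0.41666667 = 9.4166667

9.4166667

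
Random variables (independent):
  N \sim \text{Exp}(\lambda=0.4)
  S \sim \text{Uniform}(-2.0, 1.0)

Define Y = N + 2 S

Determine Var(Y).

For independent RVs: Var(aX + bY) = a²Var(X) + b²Var(Y)
Var(N) = 6.25
Var(S) = 0.75
Var(Y) = 1²*6.25 + 2²*0.75
= 1*6.25 + 4*0.75 = 9.25

9.25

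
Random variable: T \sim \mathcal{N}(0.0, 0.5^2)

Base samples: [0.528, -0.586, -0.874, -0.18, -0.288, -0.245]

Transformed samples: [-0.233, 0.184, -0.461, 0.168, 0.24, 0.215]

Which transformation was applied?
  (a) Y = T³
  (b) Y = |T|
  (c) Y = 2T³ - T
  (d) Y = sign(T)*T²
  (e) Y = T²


Checking option (c) Y = 2T³ - T:
  T = 0.528 -> Y = -0.233 ✓
  T = -0.586 -> Y = 0.184 ✓
  T = -0.874 -> Y = -0.461 ✓
All samples match this transformation.

(c) 2T³ - T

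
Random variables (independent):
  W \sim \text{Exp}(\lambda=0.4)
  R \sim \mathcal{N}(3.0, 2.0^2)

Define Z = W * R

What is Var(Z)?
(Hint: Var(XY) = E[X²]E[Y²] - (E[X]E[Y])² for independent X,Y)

Var(XY) = E[X²]E[Y²] - (E[X]E[Y])²
E[W] = 2.5, Var(W) = 6.25
E[R] = 3, Var(R) = 4
E[W²] = 6.25 + 2.5² = 12.5
E[R²] = 4 + 3² = 13
Var(Z) = 12.5*13 - (2.5*3)²
= 162.5 - 56.25 = 106.25

106.25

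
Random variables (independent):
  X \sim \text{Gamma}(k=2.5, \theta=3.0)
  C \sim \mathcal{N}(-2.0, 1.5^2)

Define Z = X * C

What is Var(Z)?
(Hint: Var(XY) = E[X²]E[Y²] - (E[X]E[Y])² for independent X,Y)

Var(XY) = E[X²]E[Y²] - (E[X]E[Y])²
E[X] = 7.5, Var(X) = 22.5
E[C] = -2, Var(C) = 2.25
E[X²] = 22.5 + 7.5² = 78.75
E[C²] = 2.25 + (-2)² = 6.25
Var(Z) = 78.75*6.25 - (7.5*(-2))²
= 492.1875 - 225 = 267.1875

267.1875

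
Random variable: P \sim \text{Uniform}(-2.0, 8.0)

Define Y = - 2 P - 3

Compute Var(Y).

For Y = aP + b: Var(Y) = a² * Var(P)
Var(P) = (8 + 2)^2/12 = 8.3333333
Var(Y) = (-2)² * 8.3333333 = 4 * 8.3333333 = 33.333333

33.333333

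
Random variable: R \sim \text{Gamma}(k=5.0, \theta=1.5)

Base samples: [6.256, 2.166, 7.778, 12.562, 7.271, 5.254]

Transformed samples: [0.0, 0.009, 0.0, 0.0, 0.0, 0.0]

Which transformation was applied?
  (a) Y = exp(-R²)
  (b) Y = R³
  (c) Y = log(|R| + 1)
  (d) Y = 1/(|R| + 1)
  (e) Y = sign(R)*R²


Checking option (a) Y = exp(-R²):
  R = 6.256 -> Y = 0.0 ✓
  R = 2.166 -> Y = 0.009 ✓
  R = 7.778 -> Y = 0.0 ✓
All samples match this transformation.

(a) exp(-R²)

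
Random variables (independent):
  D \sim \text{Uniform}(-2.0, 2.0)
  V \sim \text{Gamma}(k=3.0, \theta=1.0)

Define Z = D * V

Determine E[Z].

For independent RVs: E[XY] = E[X]*E[Y]
E[D] = 0
E[V] = 3
E[Z] = 0 * 3 = 0

0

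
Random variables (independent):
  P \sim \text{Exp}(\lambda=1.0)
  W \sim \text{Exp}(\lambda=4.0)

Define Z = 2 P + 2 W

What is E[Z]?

E[Z] = 2*E[P] + 2*E[W]
E[P] = 1
E[W] = 0.25
E[Z] = 2*1 + 2*0.25 = 2.5

2.5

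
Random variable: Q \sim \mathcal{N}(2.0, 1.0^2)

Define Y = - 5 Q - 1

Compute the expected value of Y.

For Y = -5Q - 1:
E[Y] = -5 * E[Q] - 1
E[Q] = 2.0 = 2
E[Y] = -5 * 2 - 1 = -11

-11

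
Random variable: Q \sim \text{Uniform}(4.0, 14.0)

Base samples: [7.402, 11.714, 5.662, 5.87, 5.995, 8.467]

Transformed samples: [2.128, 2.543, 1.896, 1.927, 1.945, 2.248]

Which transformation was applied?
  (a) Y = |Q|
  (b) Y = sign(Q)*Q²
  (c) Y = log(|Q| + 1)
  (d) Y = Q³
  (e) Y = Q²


Checking option (c) Y = log(|Q| + 1):
  Q = 7.402 -> Y = 2.128 ✓
  Q = 11.714 -> Y = 2.543 ✓
  Q = 5.662 -> Y = 1.896 ✓
All samples match this transformation.

(c) log(|Q| + 1)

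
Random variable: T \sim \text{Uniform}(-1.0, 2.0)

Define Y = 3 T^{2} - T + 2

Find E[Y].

E[Y] = 3*E[T²] - 1*E[T] + 2
E[T] = 0.5
E[T²] = Var(T) + (E[T])² = 0.75 + 0.25 = 1
E[Y] = 3*1 - 1*0.5 + 2 = 4.5

4.5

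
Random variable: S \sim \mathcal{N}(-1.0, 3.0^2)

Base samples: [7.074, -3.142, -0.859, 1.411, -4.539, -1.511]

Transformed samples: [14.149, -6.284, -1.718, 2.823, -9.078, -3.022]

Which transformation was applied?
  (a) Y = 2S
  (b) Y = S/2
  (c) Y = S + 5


Checking option (a) Y = 2S:
  S = 7.074 -> Y = 14.149 ✓
  S = -3.142 -> Y = -6.284 ✓
  S = -0.859 -> Y = -1.718 ✓
All samples match this transformation.

(a) 2S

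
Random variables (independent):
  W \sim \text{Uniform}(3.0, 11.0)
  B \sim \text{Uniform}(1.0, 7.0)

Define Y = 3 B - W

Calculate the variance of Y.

For independent RVs: Var(aX + bY) = a²Var(X) + b²Var(Y)
Var(W) = 5.3333333
Var(B) = 3
Var(Y) = (-1)²*5.3333333 + 3²*3
= 1*5.3333333 + 9*3 = 32.333333

32.333333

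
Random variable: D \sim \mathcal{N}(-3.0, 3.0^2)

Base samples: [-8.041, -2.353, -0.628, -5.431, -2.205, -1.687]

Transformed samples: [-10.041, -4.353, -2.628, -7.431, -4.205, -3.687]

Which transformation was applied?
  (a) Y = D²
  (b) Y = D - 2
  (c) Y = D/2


Checking option (b) Y = D - 2:
  D = -8.041 -> Y = -10.041 ✓
  D = -2.353 -> Y = -4.353 ✓
  D = -0.628 -> Y = -2.628 ✓
All samples match this transformation.

(b) D - 2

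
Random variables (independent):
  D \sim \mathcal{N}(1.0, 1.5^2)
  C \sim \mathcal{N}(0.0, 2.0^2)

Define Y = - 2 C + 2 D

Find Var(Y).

For independent RVs: Var(aX + bY) = a²Var(X) + b²Var(Y)
Var(D) = 2.25
Var(C) = 4
Var(Y) = 2²*2.25 + (-2)²*4
= 4*2.25 + 4*4 = 25

25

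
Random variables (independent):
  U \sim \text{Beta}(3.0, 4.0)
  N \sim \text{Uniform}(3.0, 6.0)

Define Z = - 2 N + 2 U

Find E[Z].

E[Z] = 2*E[U] - 2*E[N]
E[U] = 0.42857143
E[N] = 4.5
E[Z] = 2*0.42857143 - 2*4.5 = -8.1428571

-8.1428571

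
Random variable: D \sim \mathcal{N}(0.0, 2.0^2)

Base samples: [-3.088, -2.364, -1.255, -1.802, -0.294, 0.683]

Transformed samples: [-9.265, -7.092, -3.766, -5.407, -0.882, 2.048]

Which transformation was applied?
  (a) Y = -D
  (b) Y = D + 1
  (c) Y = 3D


Checking option (c) Y = 3D:
  D = -3.088 -> Y = -9.265 ✓
  D = -2.364 -> Y = -7.092 ✓
  D = -1.255 -> Y = -3.766 ✓
All samples match this transformation.

(c) 3D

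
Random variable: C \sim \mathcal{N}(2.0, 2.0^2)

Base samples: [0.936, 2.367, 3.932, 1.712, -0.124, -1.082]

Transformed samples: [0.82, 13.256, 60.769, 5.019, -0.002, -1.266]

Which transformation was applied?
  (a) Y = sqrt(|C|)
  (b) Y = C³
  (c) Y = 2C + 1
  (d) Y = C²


Checking option (b) Y = C³:
  C = 0.936 -> Y = 0.82 ✓
  C = 2.367 -> Y = 13.256 ✓
  C = 3.932 -> Y = 60.769 ✓
All samples match this transformation.

(b) C³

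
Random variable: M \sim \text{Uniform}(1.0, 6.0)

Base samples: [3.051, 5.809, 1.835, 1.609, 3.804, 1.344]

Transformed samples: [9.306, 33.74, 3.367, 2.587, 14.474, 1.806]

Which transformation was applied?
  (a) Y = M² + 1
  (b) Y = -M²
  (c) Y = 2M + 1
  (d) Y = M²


Checking option (d) Y = M²:
  M = 3.051 -> Y = 9.306 ✓
  M = 5.809 -> Y = 33.74 ✓
  M = 1.835 -> Y = 3.367 ✓
All samples match this transformation.

(d) M²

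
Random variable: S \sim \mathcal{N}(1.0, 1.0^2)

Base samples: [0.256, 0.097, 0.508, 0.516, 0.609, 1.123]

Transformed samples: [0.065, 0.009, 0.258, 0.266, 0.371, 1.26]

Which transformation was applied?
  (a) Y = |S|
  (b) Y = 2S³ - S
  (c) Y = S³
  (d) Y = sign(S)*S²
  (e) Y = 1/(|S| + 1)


Checking option (d) Y = sign(S)*S²:
  S = 0.256 -> Y = 0.065 ✓
  S = 0.097 -> Y = 0.009 ✓
  S = 0.508 -> Y = 0.258 ✓
All samples match this transformation.

(d) sign(S)*S²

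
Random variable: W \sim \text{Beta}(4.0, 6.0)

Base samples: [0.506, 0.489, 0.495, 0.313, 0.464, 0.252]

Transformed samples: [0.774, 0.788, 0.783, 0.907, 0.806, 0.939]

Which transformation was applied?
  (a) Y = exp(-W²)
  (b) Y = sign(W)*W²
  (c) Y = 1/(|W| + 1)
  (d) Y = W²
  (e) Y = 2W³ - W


Checking option (a) Y = exp(-W²):
  W = 0.506 -> Y = 0.774 ✓
  W = 0.489 -> Y = 0.788 ✓
  W = 0.495 -> Y = 0.783 ✓
All samples match this transformation.

(a) exp(-W²)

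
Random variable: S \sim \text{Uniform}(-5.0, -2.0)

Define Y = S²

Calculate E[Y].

Using E[X²] = Var(X) + (E[X])²:
E[S] = -3.5
Var(S) = (-2 + 5)^2/12 = 0.75
E[S²] = 0.75 + (-3.5)² = 0.75 + 12.25 = 13

13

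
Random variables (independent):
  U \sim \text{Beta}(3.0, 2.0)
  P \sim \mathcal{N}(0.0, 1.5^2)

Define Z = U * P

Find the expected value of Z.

For independent RVs: E[XY] = E[X]*E[Y]
E[U] = 0.6
E[P] = 0
E[Z] = 0.6 * 0 = 0

0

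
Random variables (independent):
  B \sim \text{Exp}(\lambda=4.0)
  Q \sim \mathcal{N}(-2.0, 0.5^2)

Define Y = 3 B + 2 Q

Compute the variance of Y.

For independent RVs: Var(aX + bY) = a²Var(X) + b²Var(Y)
Var(B) = 0.0625
Var(Q) = 0.25
Var(Y) = 3²*0.0625 + 2²*0.25
= 9*0.0625 + 4*0.25 = 1.5625

1.5625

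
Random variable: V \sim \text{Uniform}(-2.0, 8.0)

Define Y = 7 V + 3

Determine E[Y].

For Y = 7V + 3:
E[Y] = 7 * E[V] + 3
E[V] = (-2 + 8)/2 = 3
E[Y] = 7 * 3 + 3 = 24

24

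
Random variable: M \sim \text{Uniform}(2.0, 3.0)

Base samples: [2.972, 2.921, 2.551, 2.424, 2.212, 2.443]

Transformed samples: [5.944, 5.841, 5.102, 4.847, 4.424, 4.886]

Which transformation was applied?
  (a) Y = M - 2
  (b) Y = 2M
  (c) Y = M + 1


Checking option (b) Y = 2M:
  M = 2.972 -> Y = 5.944 ✓
  M = 2.921 -> Y = 5.841 ✓
  M = 2.551 -> Y = 5.102 ✓
All samples match this transformation.

(b) 2M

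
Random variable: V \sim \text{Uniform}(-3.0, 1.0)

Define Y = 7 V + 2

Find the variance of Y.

For Y = aV + b: Var(Y) = a² * Var(V)
Var(V) = (1 + 3)^2/12 = 1.3333333
Var(Y) = 7² * 1.3333333 = 49 * 1.3333333 = 65.333333

65.333333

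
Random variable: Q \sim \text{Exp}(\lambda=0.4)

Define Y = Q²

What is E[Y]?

E[Q²] = Var(Q) + (E[Q])² = 6.25 + 6.25 = 12.5

12.5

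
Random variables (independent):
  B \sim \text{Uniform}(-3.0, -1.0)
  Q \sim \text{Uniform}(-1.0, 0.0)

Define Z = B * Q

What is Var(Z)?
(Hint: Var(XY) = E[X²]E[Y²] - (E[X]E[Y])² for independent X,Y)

Var(XY) = E[X²]E[Y²] - (E[X]E[Y])²
E[B] = -2, Var(B) = 0.33333333
E[Q] = -0.5, Var(Q) = 0.083333333
E[B²] = 0.33333333 + (-2)² = 4.3333333
E[Q²] = 0.083333333 + (-0.5)² = 0.33333333
Var(Z) = 4.3333333*0.33333333 - (-2*(-0.5))²
= 1.4444444 - 1 = 0.44444444

0.44444444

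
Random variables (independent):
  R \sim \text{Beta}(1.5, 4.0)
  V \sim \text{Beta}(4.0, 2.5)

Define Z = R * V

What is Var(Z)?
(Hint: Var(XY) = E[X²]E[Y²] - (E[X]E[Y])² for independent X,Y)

Var(XY) = E[X²]E[Y²] - (E[X]E[Y])²
E[R] = 0.27272727, Var(R) = 0.03051494
E[V] = 0.61538462, Var(V) = 0.031558185
E[R²] = 0.03051494 + 0.27272727² = 0.1048951
E[V²] = 0.031558185 + 0.61538462² = 0.41025641
Var(Z) = 0.1048951*0.41025641 - (0.27272727*0.61538462)²
= 0.043033889 - 0.028167637 = 0.014866253

0.014866253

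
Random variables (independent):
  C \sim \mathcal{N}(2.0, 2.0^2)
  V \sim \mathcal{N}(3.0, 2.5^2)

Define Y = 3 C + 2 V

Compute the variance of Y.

For independent RVs: Var(aX + bY) = a²Var(X) + b²Var(Y)
Var(C) = 4
Var(V) = 6.25
Var(Y) = 3²*4 + 2²*6.25
= 9*4 + 4*6.25 = 61

61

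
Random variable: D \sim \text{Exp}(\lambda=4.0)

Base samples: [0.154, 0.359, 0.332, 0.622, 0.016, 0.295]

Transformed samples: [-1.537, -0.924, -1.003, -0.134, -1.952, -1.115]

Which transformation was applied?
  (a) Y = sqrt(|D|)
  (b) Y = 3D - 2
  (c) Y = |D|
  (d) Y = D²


Checking option (b) Y = 3D - 2:
  D = 0.154 -> Y = -1.537 ✓
  D = 0.359 -> Y = -0.924 ✓
  D = 0.332 -> Y = -1.003 ✓
All samples match this transformation.

(b) 3D - 2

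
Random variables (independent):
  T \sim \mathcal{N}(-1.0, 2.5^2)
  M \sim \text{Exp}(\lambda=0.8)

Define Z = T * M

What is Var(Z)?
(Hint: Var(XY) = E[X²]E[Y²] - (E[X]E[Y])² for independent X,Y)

Var(XY) = E[X²]E[Y²] - (E[X]E[Y])²
E[T] = -1, Var(T) = 6.25
E[M] = 1.25, Var(M) = 1.5625
E[T²] = 6.25 + (-1)² = 7.25
E[M²] = 1.5625 + 1.25² = 3.125
Var(Z) = 7.25*3.125 - (-1*1.25)²
= 22.65625 - 1.5625 = 21.09375

21.09375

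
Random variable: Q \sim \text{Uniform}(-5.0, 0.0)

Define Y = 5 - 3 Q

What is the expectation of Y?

For Y = -3Q + 5:
E[Y] = -3 * E[Q] + 5
E[Q] = (-5 + 0)/2 = -2.5
E[Y] = -3 * (-2.5) + 5 = 12.5

12.5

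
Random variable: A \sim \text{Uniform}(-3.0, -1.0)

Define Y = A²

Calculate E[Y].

Using E[X²] = Var(X) + (E[X])²:
E[A] = -2
Var(A) = (-1 + 3)^2/12 = 0.33333333
E[A²] = 0.33333333 + (-2)² = 0.33333333 + 4 = 4.3333333

4.3333333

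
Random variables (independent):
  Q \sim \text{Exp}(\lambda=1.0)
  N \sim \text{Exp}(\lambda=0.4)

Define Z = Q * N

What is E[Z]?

For independent RVs: E[XY] = E[X]*E[Y]
E[Q] = 1
E[N] = 2.5
E[Z] = 1 * 2.5 = 2.5

2.5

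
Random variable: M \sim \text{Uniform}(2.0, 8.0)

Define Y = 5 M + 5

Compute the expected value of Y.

For Y = 5M + 5:
E[Y] = 5 * E[M] + 5
E[M] = (2 + 8)/2 = 5
E[Y] = 5 * 5 + 5 = 30

30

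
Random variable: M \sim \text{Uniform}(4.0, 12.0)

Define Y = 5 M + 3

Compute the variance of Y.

For Y = aM + b: Var(Y) = a² * Var(M)
Var(M) = (12 - 4)^2/12 = 5.3333333
Var(Y) = 5² * 5.3333333 = 25 * 5.3333333 = 133.33333

133.33333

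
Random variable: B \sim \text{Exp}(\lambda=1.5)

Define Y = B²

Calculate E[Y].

Using E[X²] = Var(X) + (E[X])²:
E[B] = 0.66666667
Var(B) = 1/1.5^2 = 0.44444444
E[B²] = 0.44444444 + 0.66666667² = 0.44444444 + 0.44444444 = 0.88888889

0.88888889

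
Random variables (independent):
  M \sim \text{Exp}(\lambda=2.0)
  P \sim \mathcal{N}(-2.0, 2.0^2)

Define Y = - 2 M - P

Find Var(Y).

For independent RVs: Var(aX + bY) = a²Var(X) + b²Var(Y)
Var(M) = 0.25
Var(P) = 4
Var(Y) = (-2)²*0.25 + (-1)²*4
= 4*0.25 + 1*4 = 5

5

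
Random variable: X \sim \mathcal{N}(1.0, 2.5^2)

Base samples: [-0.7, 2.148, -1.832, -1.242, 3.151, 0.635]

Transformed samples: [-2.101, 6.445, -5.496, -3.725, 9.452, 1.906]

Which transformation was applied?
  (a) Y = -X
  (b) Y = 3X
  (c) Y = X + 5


Checking option (b) Y = 3X:
  X = -0.7 -> Y = -2.101 ✓
  X = 2.148 -> Y = 6.445 ✓
  X = -1.832 -> Y = -5.496 ✓
All samples match this transformation.

(b) 3X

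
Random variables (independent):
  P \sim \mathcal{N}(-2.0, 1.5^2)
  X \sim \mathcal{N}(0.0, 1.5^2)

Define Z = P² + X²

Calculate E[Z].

E[Z] = E[P²] + E[X²]
E[P²] = Var(P) + E[P]² = 2.25 + 4 = 6.25
E[X²] = Var(X) + E[X]² = 2.25 + 0 = 2.25
E[Z] = 6.25 + 2.25 = 8.5

8.5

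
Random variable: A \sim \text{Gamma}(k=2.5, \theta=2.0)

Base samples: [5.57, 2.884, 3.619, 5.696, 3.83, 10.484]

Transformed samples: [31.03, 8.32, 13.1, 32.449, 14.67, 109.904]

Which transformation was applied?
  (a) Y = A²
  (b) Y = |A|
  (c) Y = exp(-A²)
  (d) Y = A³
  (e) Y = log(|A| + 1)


Checking option (a) Y = A²:
  A = 5.57 -> Y = 31.03 ✓
  A = 2.884 -> Y = 8.32 ✓
  A = 3.619 -> Y = 13.1 ✓
All samples match this transformation.

(a) A²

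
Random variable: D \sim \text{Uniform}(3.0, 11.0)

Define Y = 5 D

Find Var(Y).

For Y = aD + b: Var(Y) = a² * Var(D)
Var(D) = (11 - 3)^2/12 = 5.3333333
Var(Y) = 5² * 5.3333333 = 25 * 5.3333333 = 133.33333

133.33333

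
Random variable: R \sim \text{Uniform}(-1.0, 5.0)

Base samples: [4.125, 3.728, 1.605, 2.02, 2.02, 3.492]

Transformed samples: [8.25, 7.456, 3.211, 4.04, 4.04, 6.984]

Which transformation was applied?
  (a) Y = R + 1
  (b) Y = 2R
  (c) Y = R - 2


Checking option (b) Y = 2R:
  R = 4.125 -> Y = 8.25 ✓
  R = 3.728 -> Y = 7.456 ✓
  R = 1.605 -> Y = 3.211 ✓
All samples match this transformation.

(b) 2R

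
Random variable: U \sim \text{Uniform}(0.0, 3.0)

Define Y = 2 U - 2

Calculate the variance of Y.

For Y = aU + b: Var(Y) = a² * Var(U)
Var(U) = (3 - 0)^2/12 = 0.75
Var(Y) = 2² * 0.75 = 4 * 0.75 = 3

3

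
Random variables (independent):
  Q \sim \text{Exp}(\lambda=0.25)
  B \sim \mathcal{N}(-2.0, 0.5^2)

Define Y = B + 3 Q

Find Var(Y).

For independent RVs: Var(aX + bY) = a²Var(X) + b²Var(Y)
Var(Q) = 16
Var(B) = 0.25
Var(Y) = 3²*16 + 1²*0.25
= 9*16 + 1*0.25 = 144.25

144.25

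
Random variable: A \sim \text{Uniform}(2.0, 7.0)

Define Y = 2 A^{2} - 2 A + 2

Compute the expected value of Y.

E[Y] = 2*E[A²] - 2*E[A] + 2
E[A] = 4.5
E[A²] = Var(A) + (E[A])² = 2.0833333 + 20.25 = 22.333333
E[Y] = 2*22.333333 - 2*4.5 + 2 = 37.666667

37.666667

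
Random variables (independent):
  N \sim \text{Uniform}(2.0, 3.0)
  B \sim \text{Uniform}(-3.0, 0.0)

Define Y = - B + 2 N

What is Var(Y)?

For independent RVs: Var(aX + bY) = a²Var(X) + b²Var(Y)
Var(N) = 0.083333333
Var(B) = 0.75
Var(Y) = 2²*0.083333333 + (-1)²*0.75
= 4*0.083333333 + 1*0.75 = 1.0833333

1.0833333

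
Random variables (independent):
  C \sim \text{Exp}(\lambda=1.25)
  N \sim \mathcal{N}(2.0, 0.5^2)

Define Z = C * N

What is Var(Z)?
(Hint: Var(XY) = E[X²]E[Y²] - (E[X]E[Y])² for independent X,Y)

Var(XY) = E[X²]E[Y²] - (E[X]E[Y])²
E[C] = 0.8, Var(C) = 0.64
E[N] = 2, Var(N) = 0.25
E[C²] = 0.64 + 0.8² = 1.28
E[N²] = 0.25 + 2² = 4.25
Var(Z) = 1.28*4.25 - (0.8*2)²
= 5.44 - 2.56 = 2.88

2.88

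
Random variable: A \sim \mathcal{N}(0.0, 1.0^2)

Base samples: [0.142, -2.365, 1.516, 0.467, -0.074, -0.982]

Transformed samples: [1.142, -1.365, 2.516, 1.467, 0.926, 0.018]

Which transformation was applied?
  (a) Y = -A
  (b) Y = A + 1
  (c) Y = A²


Checking option (b) Y = A + 1:
  A = 0.142 -> Y = 1.142 ✓
  A = -2.365 -> Y = -1.365 ✓
  A = 1.516 -> Y = 2.516 ✓
All samples match this transformation.

(b) A + 1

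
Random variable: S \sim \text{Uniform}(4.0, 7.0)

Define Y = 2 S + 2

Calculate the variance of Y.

For Y = aS + b: Var(Y) = a² * Var(S)
Var(S) = (7 - 4)^2/12 = 0.75
Var(Y) = 2² * 0.75 = 4 * 0.75 = 3

3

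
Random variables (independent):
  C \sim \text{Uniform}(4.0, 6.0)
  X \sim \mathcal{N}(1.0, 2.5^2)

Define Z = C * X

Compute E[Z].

For independent RVs: E[XY] = E[X]*E[Y]
E[C] = 5
E[X] = 1
E[Z] = 5 * 1 = 5

5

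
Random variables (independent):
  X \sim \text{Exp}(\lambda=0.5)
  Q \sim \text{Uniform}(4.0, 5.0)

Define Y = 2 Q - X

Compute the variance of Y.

For independent RVs: Var(aX + bY) = a²Var(X) + b²Var(Y)
Var(X) = 4
Var(Q) = 0.083333333
Var(Y) = (-1)²*4 + 2²*0.083333333
= 1*4 + 4*0.083333333 = 4.3333333

4.3333333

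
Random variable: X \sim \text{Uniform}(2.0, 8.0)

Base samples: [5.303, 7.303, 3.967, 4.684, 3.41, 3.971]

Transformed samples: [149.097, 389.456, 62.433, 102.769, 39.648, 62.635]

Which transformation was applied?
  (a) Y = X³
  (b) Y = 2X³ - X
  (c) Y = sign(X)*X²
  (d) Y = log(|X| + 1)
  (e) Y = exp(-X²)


Checking option (a) Y = X³:
  X = 5.303 -> Y = 149.097 ✓
  X = 7.303 -> Y = 389.456 ✓
  X = 3.967 -> Y = 62.433 ✓
All samples match this transformation.

(a) X³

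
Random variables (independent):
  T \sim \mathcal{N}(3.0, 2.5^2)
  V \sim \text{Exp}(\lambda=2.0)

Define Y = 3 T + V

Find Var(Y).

For independent RVs: Var(aX + bY) = a²Var(X) + b²Var(Y)
Var(T) = 6.25
Var(V) = 0.25
Var(Y) = 3²*6.25 + 1²*0.25
= 9*6.25 + 1*0.25 = 56.5

56.5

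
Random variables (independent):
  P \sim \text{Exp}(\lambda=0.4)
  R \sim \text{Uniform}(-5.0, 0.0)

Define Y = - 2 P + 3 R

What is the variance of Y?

For independent RVs: Var(aX + bY) = a²Var(X) + b²Var(Y)
Var(P) = 6.25
Var(R) = 2.0833333
Var(Y) = (-2)²*6.25 + 3²*2.0833333
= 4*6.25 + 9*2.0833333 = 43.75

43.75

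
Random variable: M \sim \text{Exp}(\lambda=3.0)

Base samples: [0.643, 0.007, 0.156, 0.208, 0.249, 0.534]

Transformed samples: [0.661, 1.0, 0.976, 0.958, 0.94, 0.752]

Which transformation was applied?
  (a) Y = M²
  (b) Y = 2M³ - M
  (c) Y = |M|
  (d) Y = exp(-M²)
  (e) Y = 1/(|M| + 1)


Checking option (d) Y = exp(-M²):
  M = 0.643 -> Y = 0.661 ✓
  M = 0.007 -> Y = 1.0 ✓
  M = 0.156 -> Y = 0.976 ✓
All samples match this transformation.

(d) exp(-M²)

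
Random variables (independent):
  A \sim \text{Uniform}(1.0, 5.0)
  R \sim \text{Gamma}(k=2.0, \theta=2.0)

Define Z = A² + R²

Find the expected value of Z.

E[Z] = E[A²] + E[R²]
E[A²] = Var(A) + E[A]² = 1.3333333 + 9 = 10.333333
E[R²] = Var(R) + E[R]² = 8 + 16 = 24
E[Z] = 10.333333 + 24 = 34.333333

34.333333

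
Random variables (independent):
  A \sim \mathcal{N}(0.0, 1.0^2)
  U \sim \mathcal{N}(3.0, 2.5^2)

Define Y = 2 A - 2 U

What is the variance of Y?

For independent RVs: Var(aX + bY) = a²Var(X) + b²Var(Y)
Var(A) = 1
Var(U) = 6.25
Var(Y) = 2²*1 + (-2)²*6.25
= 4*1 + 4*6.25 = 29

29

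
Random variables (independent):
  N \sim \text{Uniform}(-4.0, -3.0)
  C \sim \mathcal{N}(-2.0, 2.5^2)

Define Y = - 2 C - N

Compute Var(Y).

For independent RVs: Var(aX + bY) = a²Var(X) + b²Var(Y)
Var(N) = 0.083333333
Var(C) = 6.25
Var(Y) = (-1)²*0.083333333 + (-2)²*6.25
= 1*0.083333333 + 4*6.25 = 25.083333

25.083333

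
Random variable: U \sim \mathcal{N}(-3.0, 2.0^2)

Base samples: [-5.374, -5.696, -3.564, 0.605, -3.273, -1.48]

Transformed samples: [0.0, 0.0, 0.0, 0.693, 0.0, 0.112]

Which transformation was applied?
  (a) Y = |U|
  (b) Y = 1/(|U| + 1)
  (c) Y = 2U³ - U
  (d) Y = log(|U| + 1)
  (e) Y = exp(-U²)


Checking option (e) Y = exp(-U²):
  U = -5.374 -> Y = 0.0 ✓
  U = -5.696 -> Y = 0.0 ✓
  U = -3.564 -> Y = 0.0 ✓
All samples match this transformation.

(e) exp(-U²)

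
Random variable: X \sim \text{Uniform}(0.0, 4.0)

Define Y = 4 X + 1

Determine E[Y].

For Y = 4X + 1:
E[Y] = 4 * E[X] + 1
E[X] = (0 + 4)/2 = 2
E[Y] = 4 * 2 + 1 = 9

9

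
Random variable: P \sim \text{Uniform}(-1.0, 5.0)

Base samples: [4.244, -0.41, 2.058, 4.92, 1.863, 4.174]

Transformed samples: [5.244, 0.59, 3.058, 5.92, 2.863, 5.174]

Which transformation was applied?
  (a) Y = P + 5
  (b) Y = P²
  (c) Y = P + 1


Checking option (c) Y = P + 1:
  P = 4.244 -> Y = 5.244 ✓
  P = -0.41 -> Y = 0.59 ✓
  P = 2.058 -> Y = 3.058 ✓
All samples match this transformation.

(c) P + 1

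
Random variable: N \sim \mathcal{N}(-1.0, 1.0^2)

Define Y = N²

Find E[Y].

E[N²] = Var(N) + (E[N])² = 1 + 1 = 2

2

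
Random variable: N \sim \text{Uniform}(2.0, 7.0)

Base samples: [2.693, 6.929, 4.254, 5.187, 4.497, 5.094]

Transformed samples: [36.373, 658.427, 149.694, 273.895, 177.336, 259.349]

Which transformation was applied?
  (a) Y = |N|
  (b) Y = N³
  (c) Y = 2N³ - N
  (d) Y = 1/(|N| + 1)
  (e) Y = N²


Checking option (c) Y = 2N³ - N:
  N = 2.693 -> Y = 36.373 ✓
  N = 6.929 -> Y = 658.427 ✓
  N = 4.254 -> Y = 149.694 ✓
All samples match this transformation.

(c) 2N³ - N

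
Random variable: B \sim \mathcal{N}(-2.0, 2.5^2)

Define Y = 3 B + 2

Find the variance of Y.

For Y = aB + b: Var(Y) = a² * Var(B)
Var(B) = 2.5^2 = 6.25
Var(Y) = 3² * 6.25 = 9 * 6.25 = 56.25

56.25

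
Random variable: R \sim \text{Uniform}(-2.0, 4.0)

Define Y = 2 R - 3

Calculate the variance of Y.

For Y = aR + b: Var(Y) = a² * Var(R)
Var(R) = (4 + 2)^2/12 = 3
Var(Y) = 2² * 3 = 4 * 3 = 12

12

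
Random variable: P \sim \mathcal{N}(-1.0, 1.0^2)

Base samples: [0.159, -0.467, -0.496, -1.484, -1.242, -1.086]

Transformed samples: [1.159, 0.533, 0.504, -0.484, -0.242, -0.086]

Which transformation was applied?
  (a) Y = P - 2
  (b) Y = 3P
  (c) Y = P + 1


Checking option (c) Y = P + 1:
  P = 0.159 -> Y = 1.159 ✓
  P = -0.467 -> Y = 0.533 ✓
  P = -0.496 -> Y = 0.504 ✓
All samples match this transformation.

(c) P + 1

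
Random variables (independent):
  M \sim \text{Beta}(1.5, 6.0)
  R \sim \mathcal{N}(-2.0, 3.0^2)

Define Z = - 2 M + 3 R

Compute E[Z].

E[Z] = -2*E[M] + 3*E[R]
E[M] = 0.2
E[R] = -2
E[Z] = -2*0.2 + 3*(-2) = -6.4

-6.4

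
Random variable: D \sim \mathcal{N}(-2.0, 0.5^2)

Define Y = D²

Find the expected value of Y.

Using E[X²] = Var(X) + (E[X])²:
E[D] = -2
Var(D) = 0.5^2 = 0.25
E[D²] = 0.25 + (-2)² = 0.25 + 4 = 4.25

4.25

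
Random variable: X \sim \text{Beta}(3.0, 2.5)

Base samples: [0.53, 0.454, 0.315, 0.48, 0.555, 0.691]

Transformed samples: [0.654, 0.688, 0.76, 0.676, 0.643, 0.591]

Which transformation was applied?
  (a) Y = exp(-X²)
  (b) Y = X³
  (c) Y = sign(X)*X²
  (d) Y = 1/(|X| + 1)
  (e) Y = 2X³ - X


Checking option (d) Y = 1/(|X| + 1):
  X = 0.53 -> Y = 0.654 ✓
  X = 0.454 -> Y = 0.688 ✓
  X = 0.315 -> Y = 0.76 ✓
All samples match this transformation.

(d) 1/(|X| + 1)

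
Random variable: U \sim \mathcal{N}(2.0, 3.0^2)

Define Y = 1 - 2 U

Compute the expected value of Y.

For Y = -2U + 1:
E[Y] = -2 * E[U] + 1
E[U] = 2.0 = 2
E[Y] = -2 * 2 + 1 = -3

-3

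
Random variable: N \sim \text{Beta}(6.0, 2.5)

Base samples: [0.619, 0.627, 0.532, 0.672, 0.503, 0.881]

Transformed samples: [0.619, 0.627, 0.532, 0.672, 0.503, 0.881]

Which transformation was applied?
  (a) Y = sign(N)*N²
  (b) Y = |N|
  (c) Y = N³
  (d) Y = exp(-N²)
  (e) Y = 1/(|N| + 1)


Checking option (b) Y = |N|:
  N = 0.619 -> Y = 0.619 ✓
  N = 0.627 -> Y = 0.627 ✓
  N = 0.532 -> Y = 0.532 ✓
All samples match this transformation.

(b) |N|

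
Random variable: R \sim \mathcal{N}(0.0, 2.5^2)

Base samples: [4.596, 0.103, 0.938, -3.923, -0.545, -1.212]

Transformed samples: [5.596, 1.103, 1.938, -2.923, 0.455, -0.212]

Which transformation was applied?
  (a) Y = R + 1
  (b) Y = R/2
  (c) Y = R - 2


Checking option (a) Y = R + 1:
  R = 4.596 -> Y = 5.596 ✓
  R = 0.103 -> Y = 1.103 ✓
  R = 0.938 -> Y = 1.938 ✓
All samples match this transformation.

(a) R + 1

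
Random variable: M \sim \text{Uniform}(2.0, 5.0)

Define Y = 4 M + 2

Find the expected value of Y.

For Y = 4M + 2:
E[Y] = 4 * E[M] + 2
E[M] = (2 + 5)/2 = 3.5
E[Y] = 4 * 3.5 + 2 = 16

16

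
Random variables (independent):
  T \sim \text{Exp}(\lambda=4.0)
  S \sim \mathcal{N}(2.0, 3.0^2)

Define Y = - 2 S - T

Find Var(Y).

For independent RVs: Var(aX + bY) = a²Var(X) + b²Var(Y)
Var(T) = 0.0625
Var(S) = 9
Var(Y) = (-1)²*0.0625 + (-2)²*9
= 1*0.0625 + 4*9 = 36.0625

36.0625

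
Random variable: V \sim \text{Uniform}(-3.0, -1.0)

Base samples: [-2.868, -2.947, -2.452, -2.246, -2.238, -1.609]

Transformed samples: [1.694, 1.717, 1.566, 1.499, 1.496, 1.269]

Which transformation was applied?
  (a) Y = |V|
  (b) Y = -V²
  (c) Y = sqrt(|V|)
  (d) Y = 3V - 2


Checking option (c) Y = sqrt(|V|):
  V = -2.868 -> Y = 1.694 ✓
  V = -2.947 -> Y = 1.717 ✓
  V = -2.452 -> Y = 1.566 ✓
All samples match this transformation.

(c) sqrt(|V|)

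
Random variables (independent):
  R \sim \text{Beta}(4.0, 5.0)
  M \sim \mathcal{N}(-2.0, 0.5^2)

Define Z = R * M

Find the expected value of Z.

For independent RVs: E[XY] = E[X]*E[Y]
E[R] = 0.44444444
E[M] = -2
E[Z] = 0.44444444 * (-2) = -0.88888889

-0.88888889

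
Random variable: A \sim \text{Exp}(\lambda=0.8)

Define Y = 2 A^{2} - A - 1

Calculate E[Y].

E[Y] = 2*E[A²] - 1*E[A] - 1
E[A] = 1.25
E[A²] = Var(A) + (E[A])² = 1.5625 + 1.5625 = 3.125
E[Y] = 2*3.125 - 1*1.25 - 1 = 4

4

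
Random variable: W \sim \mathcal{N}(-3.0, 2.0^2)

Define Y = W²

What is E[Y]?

E[W²] = Var(W) + (E[W])² = 4 + 9 = 13

13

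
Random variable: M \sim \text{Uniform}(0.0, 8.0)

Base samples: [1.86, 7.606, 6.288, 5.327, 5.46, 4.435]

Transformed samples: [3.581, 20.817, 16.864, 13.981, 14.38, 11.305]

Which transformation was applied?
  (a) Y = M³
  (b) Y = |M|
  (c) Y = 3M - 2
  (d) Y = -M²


Checking option (c) Y = 3M - 2:
  M = 1.86 -> Y = 3.581 ✓
  M = 7.606 -> Y = 20.817 ✓
  M = 6.288 -> Y = 16.864 ✓
All samples match this transformation.

(c) 3M - 2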